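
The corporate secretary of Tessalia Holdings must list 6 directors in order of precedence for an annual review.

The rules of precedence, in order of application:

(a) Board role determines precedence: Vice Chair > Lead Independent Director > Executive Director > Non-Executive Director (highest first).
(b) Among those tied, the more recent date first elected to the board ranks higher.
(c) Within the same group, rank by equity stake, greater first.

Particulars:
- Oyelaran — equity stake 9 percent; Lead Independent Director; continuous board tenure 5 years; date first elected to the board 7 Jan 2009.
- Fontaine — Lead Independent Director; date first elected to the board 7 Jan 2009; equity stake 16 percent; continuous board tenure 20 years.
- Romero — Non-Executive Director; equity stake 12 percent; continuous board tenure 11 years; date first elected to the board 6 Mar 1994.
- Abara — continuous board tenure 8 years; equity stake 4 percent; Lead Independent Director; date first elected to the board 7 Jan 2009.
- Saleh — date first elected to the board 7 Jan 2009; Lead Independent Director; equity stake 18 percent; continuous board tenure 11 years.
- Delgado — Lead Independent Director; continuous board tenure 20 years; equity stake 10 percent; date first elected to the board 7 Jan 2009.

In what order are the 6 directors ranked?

By board role: Saleh, Fontaine, Delgado, Oyelaran and Abara (Lead Independent Director); then Romero (Non-Executive Director).
Saleh, Fontaine, Delgado, Oyelaran and Abara all have date first elected to the board 7 Jan 2009, so the next rule applies.
Among Saleh, Fontaine, Delgado, Oyelaran and Abara, by equity stake (higher first): Saleh (18 percent) before Fontaine (16 percent) before Delgado (10 percent) before Oyelaran (9 percent) before Abara (4 percent).
Full order: Saleh, Fontaine, Delgado, Oyelaran, Abara, Romero.

Saleh, Fontaine, Delgado, Oyelaran, Abara, Romero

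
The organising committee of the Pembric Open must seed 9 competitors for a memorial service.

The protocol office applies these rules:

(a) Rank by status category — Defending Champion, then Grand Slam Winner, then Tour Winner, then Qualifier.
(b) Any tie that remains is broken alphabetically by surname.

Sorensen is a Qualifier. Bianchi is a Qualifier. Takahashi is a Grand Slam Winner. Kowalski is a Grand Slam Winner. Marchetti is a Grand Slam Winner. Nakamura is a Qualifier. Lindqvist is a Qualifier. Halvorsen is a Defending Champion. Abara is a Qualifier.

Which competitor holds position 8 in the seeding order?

By status category: Halvorsen (Defending Champion); then Kowalski, Marchetti and Takahashi (Grand Slam Winner); then Abara, Bianchi, Lindqvist, Nakamura and Sorensen (Qualifier).
Among Kowalski, Marchetti and Takahashi, alphabetically by surname: Kowalski before Marchetti before Takahashi.
Among Abara, Bianchi, Lindqvist, Nakamura and Sorensen, alphabetically by surname: Abara before Bianchi before Lindqvist before Nakamura before Sorensen.
Order: Halvorsen, Kowalski, Marchetti, Takahashi, Abara, Bianchi, Lindqvist, Nakamura, Sorensen.

Nakamura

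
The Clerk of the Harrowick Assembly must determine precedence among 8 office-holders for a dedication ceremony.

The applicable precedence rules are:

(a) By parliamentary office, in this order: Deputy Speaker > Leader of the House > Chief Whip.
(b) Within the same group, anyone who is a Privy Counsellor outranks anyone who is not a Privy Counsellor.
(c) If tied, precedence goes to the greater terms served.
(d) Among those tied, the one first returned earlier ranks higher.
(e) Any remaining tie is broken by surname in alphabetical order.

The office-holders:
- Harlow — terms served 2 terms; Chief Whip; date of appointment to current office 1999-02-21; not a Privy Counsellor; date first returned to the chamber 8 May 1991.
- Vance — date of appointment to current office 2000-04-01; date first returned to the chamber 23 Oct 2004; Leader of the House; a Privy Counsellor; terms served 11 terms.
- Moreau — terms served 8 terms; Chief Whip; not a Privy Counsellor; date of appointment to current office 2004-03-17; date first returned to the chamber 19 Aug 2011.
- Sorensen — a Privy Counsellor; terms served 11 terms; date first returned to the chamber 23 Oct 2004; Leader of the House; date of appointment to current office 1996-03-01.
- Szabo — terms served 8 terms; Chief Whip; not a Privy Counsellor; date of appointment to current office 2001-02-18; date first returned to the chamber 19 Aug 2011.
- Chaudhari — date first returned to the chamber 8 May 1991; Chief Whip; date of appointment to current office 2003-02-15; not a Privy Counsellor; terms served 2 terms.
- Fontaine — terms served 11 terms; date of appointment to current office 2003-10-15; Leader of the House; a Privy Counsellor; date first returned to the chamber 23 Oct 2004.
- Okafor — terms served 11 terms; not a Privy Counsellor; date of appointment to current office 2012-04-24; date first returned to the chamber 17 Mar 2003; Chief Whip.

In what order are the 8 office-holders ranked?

By parliamentary office: Fontaine, Sorensen and Vance (Leader of the House); then Okafor, Moreau, Szabo, Chaudhari and Harlow (Chief Whip).
Fontaine, Sorensen and Vance are each a Privy Counsellor, so the next rule applies.
Fontaine, Sorensen and Vance all have terms served 11 terms, so the next rule applies.
Fontaine, Sorensen and Vance all have date first returned to the chamber 23 Oct 2004, so the next rule applies.
Among Fontaine, Sorensen and Vance, alphabetically by surname: Fontaine before Sorensen before Vance.
Okafor, Moreau, Szabo, Chaudhari and Harlow are each not a Privy Counsellor, so the next rule applies.
Among Okafor, Moreau, Szabo, Chaudhari and Harlow, by terms served (higher first): Okafor (11 terms) before Moreau and Szabo (8 terms) before Chaudhari and Harlow (2 terms).
Moreau and Szabo both have date first returned to the chamber 19 Aug 2011, so the next rule applies.
Among Moreau and Szabo, alphabetically by surname: Moreau before Szabo.
Chaudhari and Harlow both have date first returned to the chamber 8 May 1991, so the next rule applies.
Among Chaudhari and Harlow, alphabetically by surname: Chaudhari before Harlow.
Full order: Fontaine, Sorensen, Vance, Okafor, Moreau, Szabo, Chaudhari, Harlow.

Fontaine, Sorensen, Vance, Okafor, Moreau, Szabo, Chaudhari, Harlow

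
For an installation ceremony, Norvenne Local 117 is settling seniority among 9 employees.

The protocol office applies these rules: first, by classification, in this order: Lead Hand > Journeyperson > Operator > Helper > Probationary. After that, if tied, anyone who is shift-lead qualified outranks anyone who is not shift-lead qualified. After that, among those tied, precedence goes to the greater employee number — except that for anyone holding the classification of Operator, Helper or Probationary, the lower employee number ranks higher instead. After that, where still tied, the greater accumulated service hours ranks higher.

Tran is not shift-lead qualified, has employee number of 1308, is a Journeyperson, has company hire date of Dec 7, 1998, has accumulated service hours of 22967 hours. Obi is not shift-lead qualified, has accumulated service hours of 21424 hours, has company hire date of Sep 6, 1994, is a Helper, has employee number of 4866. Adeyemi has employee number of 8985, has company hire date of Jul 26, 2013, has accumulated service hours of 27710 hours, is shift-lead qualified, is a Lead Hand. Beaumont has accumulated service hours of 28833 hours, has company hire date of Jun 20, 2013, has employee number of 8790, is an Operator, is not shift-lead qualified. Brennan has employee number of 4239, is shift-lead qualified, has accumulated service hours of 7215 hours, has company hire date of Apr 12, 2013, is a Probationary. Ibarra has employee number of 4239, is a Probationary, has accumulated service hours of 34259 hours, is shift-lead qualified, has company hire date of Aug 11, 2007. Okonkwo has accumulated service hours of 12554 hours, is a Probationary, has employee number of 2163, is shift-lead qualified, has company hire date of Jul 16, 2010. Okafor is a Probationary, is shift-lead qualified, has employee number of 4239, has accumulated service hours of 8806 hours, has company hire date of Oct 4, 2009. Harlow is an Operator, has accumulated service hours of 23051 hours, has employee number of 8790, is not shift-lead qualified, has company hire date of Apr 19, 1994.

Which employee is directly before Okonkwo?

By classification: Adeyemi (Lead Hand); then Tran (Journeyperson); then Beaumont and Harlow (Operator); then Obi (Helper); then Okonkwo, Ibarra, Okafor and Brennan (Probationary).
Beaumont and Harlow are each not shift-lead qualified, so the next rule applies.
Beaumont and Harlow both have employee number 8790, so the next rule applies.
Among Beaumont and Harlow, by accumulated service hours (higher first): Beaumont (28833 hours) before Harlow (23051 hours).
Okonkwo, Ibarra, Okafor and Brennan are each shift-lead qualified, so the next rule applies.
Among Okonkwo, Ibarra, Okafor and Brennan, by employee number (lower first) (reversed rule for this group): Okonkwo (2163) before Ibarra, Okafor and Brennan (4239).
Among Ibarra, Okafor and Brennan, by accumulated service hours (higher first): Ibarra (34259 hours) before Okafor (8806 hours) before Brennan (7215 hours).
Order: Adeyemi, Tran, Beaumont, Harlow, Obi, Okonkwo, Ibarra, Okafor, Brennan.

Obi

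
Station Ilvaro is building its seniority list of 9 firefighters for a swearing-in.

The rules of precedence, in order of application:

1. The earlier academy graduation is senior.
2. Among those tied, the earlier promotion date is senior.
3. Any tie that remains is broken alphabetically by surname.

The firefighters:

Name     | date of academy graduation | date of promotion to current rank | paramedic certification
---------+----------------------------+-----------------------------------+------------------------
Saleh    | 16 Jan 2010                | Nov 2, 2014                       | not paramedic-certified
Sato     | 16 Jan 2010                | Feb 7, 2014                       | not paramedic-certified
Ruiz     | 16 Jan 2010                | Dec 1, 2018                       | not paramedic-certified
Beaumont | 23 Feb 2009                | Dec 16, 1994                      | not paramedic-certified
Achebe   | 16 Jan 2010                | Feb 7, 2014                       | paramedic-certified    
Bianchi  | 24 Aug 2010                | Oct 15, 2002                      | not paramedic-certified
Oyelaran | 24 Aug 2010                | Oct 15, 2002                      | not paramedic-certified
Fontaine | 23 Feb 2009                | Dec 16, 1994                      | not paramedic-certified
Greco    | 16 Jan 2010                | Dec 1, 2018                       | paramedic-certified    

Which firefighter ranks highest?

By date of academy graduation (earlier first): Beaumont and Fontaine (both 23 Feb 2009); then Achebe, Sato, Saleh, Greco and Ruiz (each 16 Jan 2010); then Bianchi and Oyelaran (both 24 Aug 2010).
Beaumont and Fontaine both have date of promotion to current rank Dec 16, 1994, so the next rule applies.
Among Beaumont and Fontaine, alphabetically by surname: Beaumont before Fontaine.
Among Achebe, Sato, Saleh, Greco and Ruiz, by date of promotion to current rank (earlier first): Achebe and Sato (Feb 7, 2014) before Saleh (Nov 2, 2014) before Greco and Ruiz (Dec 1, 2018).
Among Achebe and Sato, alphabetically by surname: Achebe before Sato.
Among Greco and Ruiz, alphabetically by surname: Greco before Ruiz.
Bianchi and Oyelaran both have date of promotion to current rank Oct 15, 2002, so the next rule applies.
Among Bianchi and Oyelaran, alphabetically by surname: Bianchi before Oyelaran.
Order: Beaumont, Fontaine, Achebe, Sato, Saleh, Greco, Ruiz, Bianchi, Oyelaran.

Beaumont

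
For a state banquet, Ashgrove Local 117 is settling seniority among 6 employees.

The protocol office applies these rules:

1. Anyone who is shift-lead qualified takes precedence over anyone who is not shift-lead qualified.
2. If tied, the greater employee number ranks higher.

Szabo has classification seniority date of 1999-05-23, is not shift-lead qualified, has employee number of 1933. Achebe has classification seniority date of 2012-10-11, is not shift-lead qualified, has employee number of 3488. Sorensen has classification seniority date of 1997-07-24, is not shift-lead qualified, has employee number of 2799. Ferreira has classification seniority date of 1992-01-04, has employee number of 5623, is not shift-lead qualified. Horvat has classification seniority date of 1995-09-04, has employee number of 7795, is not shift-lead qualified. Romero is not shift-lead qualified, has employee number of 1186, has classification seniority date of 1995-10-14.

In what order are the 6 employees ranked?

By the first rule: Horvat, Ferreira, Achebe, Sorensen, Szabo and Romero (each not shift-lead qualified).
Among Horvat, Ferreira, Achebe, Sorensen, Szabo and Romero, by employee number (higher first): Horvat (7795) before Ferreira (5623) before Achebe (3488) before Sorensen (2799) before Szabo (1933) before Romero (1186).
Full order: Horvat, Ferreira, Achebe, Sorensen, Szabo, Romero.

Horvat, Ferreira, Achebe, Sorensen, Szabo, Romero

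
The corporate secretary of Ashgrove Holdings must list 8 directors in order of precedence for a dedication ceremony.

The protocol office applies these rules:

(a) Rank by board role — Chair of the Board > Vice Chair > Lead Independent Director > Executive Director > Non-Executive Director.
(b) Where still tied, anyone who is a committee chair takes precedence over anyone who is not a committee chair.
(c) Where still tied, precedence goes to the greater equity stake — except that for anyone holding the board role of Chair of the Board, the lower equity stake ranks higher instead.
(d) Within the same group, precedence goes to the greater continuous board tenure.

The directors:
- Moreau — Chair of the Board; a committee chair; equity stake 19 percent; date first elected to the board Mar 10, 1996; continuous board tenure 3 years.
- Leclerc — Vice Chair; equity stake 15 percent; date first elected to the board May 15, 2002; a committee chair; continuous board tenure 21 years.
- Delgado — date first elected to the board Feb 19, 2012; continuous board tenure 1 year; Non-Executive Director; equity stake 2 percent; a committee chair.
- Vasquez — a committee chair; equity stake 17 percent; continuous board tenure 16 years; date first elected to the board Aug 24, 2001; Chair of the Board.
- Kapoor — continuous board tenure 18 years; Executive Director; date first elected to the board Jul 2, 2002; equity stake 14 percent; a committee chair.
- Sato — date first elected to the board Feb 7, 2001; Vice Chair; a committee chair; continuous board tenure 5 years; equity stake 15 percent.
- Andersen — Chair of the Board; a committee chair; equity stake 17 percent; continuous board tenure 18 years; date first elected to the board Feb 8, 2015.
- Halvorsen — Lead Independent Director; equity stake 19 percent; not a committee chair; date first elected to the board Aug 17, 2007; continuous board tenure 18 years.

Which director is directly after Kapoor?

Delgado

By board role: Andersen, Vasquez and Moreau (Chair of the Board); then Leclerc and Sato (Vice Chair); then Halvorsen (Lead Independent Director); then Kapoor (Executive Director); then Delgado (Non-Executive Director).
Andersen, Vasquez and Moreau are each a committee chair, so the next rule applies.
Among Andersen, Vasquez and Moreau, by equity stake (lower first) (reversed rule for this group): Andersen and Vasquez (17 percent) before Moreau (19 percent).
Among Andersen and Vasquez, by continuous board tenure (higher first): Andersen (18 years) before Vasquez (16 years).
Leclerc and Sato are each a committee chair, so the next rule applies.
Leclerc and Sato both have equity stake 15 percent, so the next rule applies.
Among Leclerc and Sato, by continuous board tenure (higher first): Leclerc (21 years) before Sato (5 years).
Order: Andersen, Vasquez, Moreau, Leclerc, Sato, Halvorsen, Kapoor, Delgado.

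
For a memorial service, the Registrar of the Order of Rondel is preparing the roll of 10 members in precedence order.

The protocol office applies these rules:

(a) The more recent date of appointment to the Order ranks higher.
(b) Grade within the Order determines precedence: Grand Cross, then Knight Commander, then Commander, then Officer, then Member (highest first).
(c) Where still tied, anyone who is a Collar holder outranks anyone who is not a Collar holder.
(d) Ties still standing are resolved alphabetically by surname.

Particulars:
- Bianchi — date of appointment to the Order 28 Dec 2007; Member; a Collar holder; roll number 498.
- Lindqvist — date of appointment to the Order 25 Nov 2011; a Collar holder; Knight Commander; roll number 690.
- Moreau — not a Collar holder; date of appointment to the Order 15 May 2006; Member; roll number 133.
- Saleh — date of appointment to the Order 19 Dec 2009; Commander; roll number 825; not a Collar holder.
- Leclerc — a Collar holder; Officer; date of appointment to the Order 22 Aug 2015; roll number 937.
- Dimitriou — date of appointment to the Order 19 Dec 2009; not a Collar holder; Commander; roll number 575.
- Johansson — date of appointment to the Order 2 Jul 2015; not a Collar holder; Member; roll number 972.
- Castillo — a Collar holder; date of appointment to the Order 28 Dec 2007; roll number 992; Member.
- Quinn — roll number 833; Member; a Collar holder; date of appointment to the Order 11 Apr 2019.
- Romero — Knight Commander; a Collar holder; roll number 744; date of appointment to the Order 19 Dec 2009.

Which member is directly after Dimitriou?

Saleh

By date of appointment to the Order (later first): Quinn (11 Apr 2019); then Leclerc (22 Aug 2015); then Johansson (2 Jul 2015); then Lindqvist (25 Nov 2011); then Romero, Dimitriou and Saleh (each 19 Dec 2009); then Bianchi and Castillo (both 28 Dec 2007); then Moreau (15 May 2006).
Among Romero, Dimitriou and Saleh, by grade within the Order: Romero (Knight Commander) before Dimitriou and Saleh (Commander).
Dimitriou and Saleh are each not a Collar holder, so the next rule applies.
Among Dimitriou and Saleh, alphabetically by surname: Dimitriou before Saleh.
Bianchi and Castillo are each Member, so the next rule applies.
Bianchi and Castillo are each a Collar holder, so the next rule applies.
Among Bianchi and Castillo, alphabetically by surname: Bianchi before Castillo.
Order: Quinn, Leclerc, Johansson, Lindqvist, Romero, Dimitriou, Saleh, Bianchi, Castillo, Moreau.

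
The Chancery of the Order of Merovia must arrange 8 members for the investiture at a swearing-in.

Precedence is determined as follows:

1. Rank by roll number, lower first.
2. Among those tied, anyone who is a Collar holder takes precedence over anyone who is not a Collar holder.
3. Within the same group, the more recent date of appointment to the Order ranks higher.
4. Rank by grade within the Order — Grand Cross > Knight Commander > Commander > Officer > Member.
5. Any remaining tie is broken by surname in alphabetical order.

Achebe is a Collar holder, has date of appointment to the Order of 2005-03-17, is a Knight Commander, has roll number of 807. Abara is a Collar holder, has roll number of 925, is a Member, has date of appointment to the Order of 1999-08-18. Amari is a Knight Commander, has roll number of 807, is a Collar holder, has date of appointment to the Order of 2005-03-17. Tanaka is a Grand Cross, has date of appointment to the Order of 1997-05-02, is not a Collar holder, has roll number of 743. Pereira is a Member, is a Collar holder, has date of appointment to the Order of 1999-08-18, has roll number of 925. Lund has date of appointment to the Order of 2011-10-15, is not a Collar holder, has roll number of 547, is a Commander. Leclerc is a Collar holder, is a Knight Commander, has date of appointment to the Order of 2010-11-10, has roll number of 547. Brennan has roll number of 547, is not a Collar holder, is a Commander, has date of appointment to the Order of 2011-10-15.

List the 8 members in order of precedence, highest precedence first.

Leclerc, Brennan, Lund, Tanaka, Achebe, Amari, Abara, Pereira

By roll number (lower first): Leclerc, Brennan and Lund (each 547); then Tanaka (743); then Achebe and Amari (both 807); then Abara and Pereira (both 925).
Among Leclerc, Brennan and Lund, a Collar holder before not a Collar holder: Leclerc (a Collar holder) before Brennan and Lund (not a Collar holder).
Brennan and Lund both have date of appointment to the Order 2011-10-15, so the next rule applies.
Brennan and Lund are each Commander, so the next rule applies.
Among Brennan and Lund, alphabetically by surname: Brennan before Lund.
Achebe and Amari are each a Collar holder, so the next rule applies.
Achebe and Amari both have date of appointment to the Order 2005-03-17, so the next rule applies.
Achebe and Amari are each Knight Commander, so the next rule applies.
Among Achebe and Amari, alphabetically by surname: Achebe before Amari.
Abara and Pereira are each a Collar holder, so the next rule applies.
Abara and Pereira both have date of appointment to the Order 1999-08-18, so the next rule applies.
Abara and Pereira are each Member, so the next rule applies.
Among Abara and Pereira, alphabetically by surname: Abara before Pereira.
Full order: Leclerc, Brennan, Lund, Tanaka, Achebe, Amari, Abara, Pereira.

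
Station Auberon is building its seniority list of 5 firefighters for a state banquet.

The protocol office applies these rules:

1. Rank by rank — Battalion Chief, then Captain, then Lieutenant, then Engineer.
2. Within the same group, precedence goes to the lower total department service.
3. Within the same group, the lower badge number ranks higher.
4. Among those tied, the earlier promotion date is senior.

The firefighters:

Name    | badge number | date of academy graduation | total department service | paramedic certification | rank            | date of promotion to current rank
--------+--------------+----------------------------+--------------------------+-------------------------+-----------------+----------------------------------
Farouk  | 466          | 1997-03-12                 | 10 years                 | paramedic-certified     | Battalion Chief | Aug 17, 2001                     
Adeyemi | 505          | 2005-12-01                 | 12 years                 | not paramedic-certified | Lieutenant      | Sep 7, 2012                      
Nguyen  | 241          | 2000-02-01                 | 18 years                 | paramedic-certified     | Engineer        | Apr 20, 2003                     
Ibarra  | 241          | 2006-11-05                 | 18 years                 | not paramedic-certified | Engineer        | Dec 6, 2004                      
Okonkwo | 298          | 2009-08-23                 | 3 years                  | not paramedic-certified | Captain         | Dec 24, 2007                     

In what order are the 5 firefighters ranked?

Farouk, Okonkwo, Adeyemi, Nguyen, Ibarra

By rank: Farouk (Battalion Chief); then Okonkwo (Captain); then Adeyemi (Lieutenant); then Nguyen and Ibarra (Engineer).
Nguyen and Ibarra both have total department service 18 years, so the next rule applies.
Nguyen and Ibarra both have badge number 241, so the next rule applies.
Among Nguyen and Ibarra, by date of promotion to current rank (earlier first): Nguyen (Apr 20, 2003) before Ibarra (Dec 6, 2004).
Full order: Farouk, Okonkwo, Adeyemi, Nguyen, Ibarra.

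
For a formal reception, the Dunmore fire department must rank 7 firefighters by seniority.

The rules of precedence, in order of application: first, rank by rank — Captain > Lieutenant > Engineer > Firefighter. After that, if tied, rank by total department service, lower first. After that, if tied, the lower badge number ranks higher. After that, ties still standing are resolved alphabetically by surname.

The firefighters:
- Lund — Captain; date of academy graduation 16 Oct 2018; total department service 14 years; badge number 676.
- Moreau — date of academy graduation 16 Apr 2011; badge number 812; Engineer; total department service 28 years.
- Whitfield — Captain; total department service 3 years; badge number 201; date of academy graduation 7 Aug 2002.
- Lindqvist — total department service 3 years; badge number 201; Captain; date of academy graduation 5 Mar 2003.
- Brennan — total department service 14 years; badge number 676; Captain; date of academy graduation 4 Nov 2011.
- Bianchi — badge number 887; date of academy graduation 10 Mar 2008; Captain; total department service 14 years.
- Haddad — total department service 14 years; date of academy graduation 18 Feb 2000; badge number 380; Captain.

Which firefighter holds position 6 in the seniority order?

Bianchi

By rank: Lindqvist, Whitfield, Haddad, Brennan, Lund and Bianchi (Captain); then Moreau (Engineer).
Among Lindqvist, Whitfield, Haddad, Brennan, Lund and Bianchi, by total department service (lower first): Lindqvist and Whitfield (3 years) before Haddad, Brennan, Lund and Bianchi (14 years).
Lindqvist and Whitfield both have badge number 201, so the next rule applies.
Among Lindqvist and Whitfield, alphabetically by surname: Lindqvist before Whitfield.
Among Haddad, Brennan, Lund and Bianchi, by badge number (lower first): Haddad (380) before Brennan and Lund (676) before Bianchi (887).
Among Brennan and Lund, alphabetically by surname: Brennan before Lund.
Order: Lindqvist, Whitfield, Haddad, Brennan, Lund, Bianchi, Moreau.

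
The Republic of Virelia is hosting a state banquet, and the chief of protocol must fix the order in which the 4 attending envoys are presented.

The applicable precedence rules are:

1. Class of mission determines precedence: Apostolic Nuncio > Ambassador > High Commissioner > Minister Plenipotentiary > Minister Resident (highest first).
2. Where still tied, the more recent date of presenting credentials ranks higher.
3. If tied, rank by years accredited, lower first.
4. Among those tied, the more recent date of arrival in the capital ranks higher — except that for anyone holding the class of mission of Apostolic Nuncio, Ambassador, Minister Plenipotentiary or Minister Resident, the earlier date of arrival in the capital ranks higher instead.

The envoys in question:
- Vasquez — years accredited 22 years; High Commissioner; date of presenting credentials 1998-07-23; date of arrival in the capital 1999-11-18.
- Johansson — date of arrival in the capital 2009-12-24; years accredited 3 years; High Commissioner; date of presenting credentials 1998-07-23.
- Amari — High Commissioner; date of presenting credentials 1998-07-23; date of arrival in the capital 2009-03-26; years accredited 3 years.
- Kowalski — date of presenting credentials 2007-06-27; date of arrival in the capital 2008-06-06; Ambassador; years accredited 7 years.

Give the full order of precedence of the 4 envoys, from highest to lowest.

Kowalski, Johansson, Amari, Vasquez

By class of mission: Kowalski (Ambassador); then Johansson, Amari and Vasquez (High Commissioner).
Johansson, Amari and Vasquez all have date of presenting credentials 1998-07-23, so the next rule applies.
Among Johansson, Amari and Vasquez, by years accredited (lower first): Johansson and Amari (3 years) before Vasquez (22 years).
Among Johansson and Amari, by date of arrival in the capital (later first): Johansson (2009-12-24) before Amari (2009-03-26).
Full order: Kowalski, Johansson, Amari, Vasquez.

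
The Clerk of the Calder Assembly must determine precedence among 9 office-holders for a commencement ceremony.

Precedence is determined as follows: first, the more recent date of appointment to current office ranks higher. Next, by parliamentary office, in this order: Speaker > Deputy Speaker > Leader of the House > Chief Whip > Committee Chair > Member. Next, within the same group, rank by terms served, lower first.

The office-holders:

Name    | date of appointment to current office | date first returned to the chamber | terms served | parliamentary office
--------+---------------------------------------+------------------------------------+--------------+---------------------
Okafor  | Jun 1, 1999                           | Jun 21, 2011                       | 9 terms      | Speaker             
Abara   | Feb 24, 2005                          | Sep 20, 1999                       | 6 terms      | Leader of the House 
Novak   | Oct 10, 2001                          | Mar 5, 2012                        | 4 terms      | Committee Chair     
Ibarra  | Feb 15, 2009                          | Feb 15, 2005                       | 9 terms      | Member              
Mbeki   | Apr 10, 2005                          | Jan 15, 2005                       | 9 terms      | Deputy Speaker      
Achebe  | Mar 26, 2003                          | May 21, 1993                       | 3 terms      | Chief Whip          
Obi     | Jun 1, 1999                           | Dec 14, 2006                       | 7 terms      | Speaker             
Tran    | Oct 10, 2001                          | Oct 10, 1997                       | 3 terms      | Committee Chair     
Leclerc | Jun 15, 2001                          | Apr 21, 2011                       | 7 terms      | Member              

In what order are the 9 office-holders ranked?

By date of appointment to current office (later first): Ibarra (Feb 15, 2009); then Mbeki (Apr 10, 2005); then Abara (Feb 24, 2005); then Achebe (Mar 26, 2003); then Tran and Novak (both Oct 10, 2001); then Leclerc (Jun 15, 2001); then Obi and Okafor (both Jun 1, 1999).
Tran and Novak are each Committee Chair, so the next rule applies.
Among Tran and Novak, by terms served (lower first): Tran (3 terms) before Novak (4 terms).
Obi and Okafor are each Speaker, so the next rule applies.
Among Obi and Okafor, by terms served (lower first): Obi (7 terms) before Okafor (9 terms).
Full order: Ibarra, Mbeki, Abara, Achebe, Tran, Novak, Leclerc, Obi, Okafor.

Ibarra, Mbeki, Abara, Achebe, Tran, Novak, Leclerc, Obi, Okafor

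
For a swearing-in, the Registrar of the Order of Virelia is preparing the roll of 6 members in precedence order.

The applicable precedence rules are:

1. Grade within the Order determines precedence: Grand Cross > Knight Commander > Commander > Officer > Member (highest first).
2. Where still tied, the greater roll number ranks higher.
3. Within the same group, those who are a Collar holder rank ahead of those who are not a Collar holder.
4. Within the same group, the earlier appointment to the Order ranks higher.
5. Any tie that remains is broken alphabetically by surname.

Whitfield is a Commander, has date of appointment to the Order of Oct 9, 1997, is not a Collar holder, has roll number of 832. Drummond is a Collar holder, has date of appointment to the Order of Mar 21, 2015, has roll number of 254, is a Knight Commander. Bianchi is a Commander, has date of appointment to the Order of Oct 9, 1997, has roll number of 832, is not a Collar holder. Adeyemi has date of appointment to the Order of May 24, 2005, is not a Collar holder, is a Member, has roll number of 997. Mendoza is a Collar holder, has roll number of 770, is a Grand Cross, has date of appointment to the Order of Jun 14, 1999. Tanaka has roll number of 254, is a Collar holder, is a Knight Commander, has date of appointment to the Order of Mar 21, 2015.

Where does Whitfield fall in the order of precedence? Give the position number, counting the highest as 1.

By grade within the Order: Mendoza (Grand Cross); then Drummond and Tanaka (Knight Commander); then Bianchi and Whitfield (Commander); then Adeyemi (Member).
Drummond and Tanaka both have roll number 254, so the next rule applies.
Drummond and Tanaka are each a Collar holder, so the next rule applies.
Drummond and Tanaka both have date of appointment to the Order Mar 21, 2015, so the next rule applies.
Among Drummond and Tanaka, alphabetically by surname: Drummond before Tanaka.
Bianchi and Whitfield both have roll number 832, so the next rule applies.
Bianchi and Whitfield are each not a Collar holder, so the next rule applies.
Bianchi and Whitfield both have date of appointment to the Order Oct 9, 1997, so the next rule applies.
Among Bianchi and Whitfield, alphabetically by surname: Bianchi before Whitfield.
Order: Mendoza, Drummond, Tanaka, Bianchi, Whitfield, Adeyemi. So position 5.

5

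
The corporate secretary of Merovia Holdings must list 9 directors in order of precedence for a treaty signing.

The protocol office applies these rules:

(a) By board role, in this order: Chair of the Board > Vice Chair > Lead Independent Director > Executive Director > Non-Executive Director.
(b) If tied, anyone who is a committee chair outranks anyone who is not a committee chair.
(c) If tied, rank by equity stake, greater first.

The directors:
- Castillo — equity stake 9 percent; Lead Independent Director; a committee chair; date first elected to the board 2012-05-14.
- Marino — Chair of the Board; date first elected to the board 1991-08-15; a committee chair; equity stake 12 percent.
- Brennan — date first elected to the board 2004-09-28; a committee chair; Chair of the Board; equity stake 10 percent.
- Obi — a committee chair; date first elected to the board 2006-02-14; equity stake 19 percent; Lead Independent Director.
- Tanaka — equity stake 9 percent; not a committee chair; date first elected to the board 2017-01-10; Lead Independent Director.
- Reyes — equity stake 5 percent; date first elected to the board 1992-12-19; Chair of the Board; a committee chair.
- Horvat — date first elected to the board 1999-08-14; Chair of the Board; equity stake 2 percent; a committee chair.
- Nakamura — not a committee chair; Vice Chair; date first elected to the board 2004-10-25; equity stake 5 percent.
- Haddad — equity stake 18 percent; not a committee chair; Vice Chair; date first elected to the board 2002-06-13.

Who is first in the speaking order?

By board role: Marino, Brennan, Reyes and Horvat (Chair of the Board); then Haddad and Nakamura (Vice Chair); then Obi, Castillo and Tanaka (Lead Independent Director).
Marino, Brennan, Reyes and Horvat are each a committee chair, so the next rule applies.
Among Marino, Brennan, Reyes and Horvat, by equity stake (higher first): Marino (12 percent) before Brennan (10 percent) before Reyes (5 percent) before Horvat (2 percent).
Haddad and Nakamura are each not a committee chair, so the next rule applies.
Among Haddad and Nakamura, by equity stake (higher first): Haddad (18 percent) before Nakamura (5 percent).
Among Obi, Castillo and Tanaka, a committee chair before not a committee chair: Obi and Castillo (a committee chair) before Tanaka (not a committee chair).
Among Obi and Castillo, by equity stake (higher first): Obi (19 percent) before Castillo (9 percent).
Order: Marino, Brennan, Reyes, Horvat, Haddad, Nakamura, Obi, Castillo, Tanaka.

Marino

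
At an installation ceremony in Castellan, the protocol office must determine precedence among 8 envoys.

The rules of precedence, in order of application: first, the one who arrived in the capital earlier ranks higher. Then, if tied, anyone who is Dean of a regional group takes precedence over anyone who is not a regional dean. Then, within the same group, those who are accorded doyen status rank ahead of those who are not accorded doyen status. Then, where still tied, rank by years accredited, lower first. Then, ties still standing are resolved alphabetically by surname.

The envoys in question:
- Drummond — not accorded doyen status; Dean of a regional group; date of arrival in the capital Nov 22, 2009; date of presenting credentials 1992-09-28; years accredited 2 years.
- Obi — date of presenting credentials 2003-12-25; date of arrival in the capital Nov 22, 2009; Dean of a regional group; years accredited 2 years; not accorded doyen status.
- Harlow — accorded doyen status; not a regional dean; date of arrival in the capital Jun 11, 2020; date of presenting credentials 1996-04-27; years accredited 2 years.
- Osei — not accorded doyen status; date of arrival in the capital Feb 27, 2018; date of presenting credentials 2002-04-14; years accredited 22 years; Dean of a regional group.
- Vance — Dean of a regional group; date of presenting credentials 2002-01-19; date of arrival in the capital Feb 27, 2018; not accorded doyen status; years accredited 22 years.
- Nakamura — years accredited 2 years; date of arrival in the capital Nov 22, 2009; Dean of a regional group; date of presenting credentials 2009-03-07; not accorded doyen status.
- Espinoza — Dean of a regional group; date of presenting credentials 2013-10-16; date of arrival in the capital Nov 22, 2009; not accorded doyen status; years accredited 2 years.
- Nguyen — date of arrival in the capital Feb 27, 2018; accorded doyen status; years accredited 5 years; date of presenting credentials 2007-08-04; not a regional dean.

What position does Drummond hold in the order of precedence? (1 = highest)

1

By date of arrival in the capital (earlier first): Drummond, Espinoza, Nakamura and Obi (each Nov 22, 2009); then Osei, Vance and Nguyen (each Feb 27, 2018); then Harlow (Jun 11, 2020).
Drummond, Espinoza, Nakamura and Obi are each Dean of a regional group, so the next rule applies.
Drummond, Espinoza, Nakamura and Obi are each not accorded doyen status, so the next rule applies.
Drummond, Espinoza, Nakamura and Obi all have years accredited 2 years, so the next rule applies.
Among Drummond, Espinoza, Nakamura and Obi, alphabetically by surname: Drummond before Espinoza before Nakamura before Obi.
Among Osei, Vance and Nguyen, Dean of a regional group before not a regional dean: Osei and Vance (Dean of a regional group) before Nguyen (not a regional dean).
Osei and Vance are each not accorded doyen status, so the next rule applies.
Osei and Vance both have years accredited 22 years, so the next rule applies.
Among Osei and Vance, alphabetically by surname: Osei before Vance.
Order: Drummond, Espinoza, Nakamura, Obi, Osei, Vance, Nguyen, Harlow. So position 1.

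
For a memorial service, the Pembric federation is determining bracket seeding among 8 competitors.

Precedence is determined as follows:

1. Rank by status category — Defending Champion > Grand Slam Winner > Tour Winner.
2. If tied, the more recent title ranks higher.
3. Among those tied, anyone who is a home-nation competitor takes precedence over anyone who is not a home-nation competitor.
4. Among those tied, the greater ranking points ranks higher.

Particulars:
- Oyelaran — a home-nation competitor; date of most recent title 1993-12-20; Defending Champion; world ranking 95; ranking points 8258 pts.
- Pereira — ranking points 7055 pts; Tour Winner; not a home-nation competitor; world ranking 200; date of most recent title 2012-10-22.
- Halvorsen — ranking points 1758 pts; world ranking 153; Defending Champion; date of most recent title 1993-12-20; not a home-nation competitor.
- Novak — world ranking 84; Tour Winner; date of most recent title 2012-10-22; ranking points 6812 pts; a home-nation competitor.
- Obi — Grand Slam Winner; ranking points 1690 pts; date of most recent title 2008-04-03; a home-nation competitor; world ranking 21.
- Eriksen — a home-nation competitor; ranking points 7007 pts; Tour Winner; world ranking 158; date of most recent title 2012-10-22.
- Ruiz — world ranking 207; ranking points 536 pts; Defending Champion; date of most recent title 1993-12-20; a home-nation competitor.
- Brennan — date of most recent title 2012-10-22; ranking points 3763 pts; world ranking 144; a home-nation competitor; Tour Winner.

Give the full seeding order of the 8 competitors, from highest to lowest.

By status category: Oyelaran, Ruiz and Halvorsen (Defending Champion); then Obi (Grand Slam Winner); then Eriksen, Novak, Brennan and Pereira (Tour Winner).
Oyelaran, Ruiz and Halvorsen all have date of most recent title 1993-12-20, so the next rule applies.
Among Oyelaran, Ruiz and Halvorsen, a home-nation competitor before not a home-nation competitor: Oyelaran and Ruiz (a home-nation competitor) before Halvorsen (not a home-nation competitor).
Among Oyelaran and Ruiz, by ranking points (higher first): Oyelaran (8258 pts) before Ruiz (536 pts).
Eriksen, Novak, Brennan and Pereira all have date of most recent title 2012-10-22, so the next rule applies.
Among Eriksen, Novak, Brennan and Pereira, a home-nation competitor before not a home-nation competitor: Eriksen, Novak and Brennan (a home-nation competitor) before Pereira (not a home-nation competitor).
Among Eriksen, Novak and Brennan, by ranking points (higher first): Eriksen (7007 pts) before Novak (6812 pts) before Brennan (3763 pts).
Full order: Oyelaran, Ruiz, Halvorsen, Obi, Eriksen, Novak, Brennan, Pereira.

Oyelaran, Ruiz, Halvorsen, Obi, Eriksen, Novak, Brennan, Pereira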